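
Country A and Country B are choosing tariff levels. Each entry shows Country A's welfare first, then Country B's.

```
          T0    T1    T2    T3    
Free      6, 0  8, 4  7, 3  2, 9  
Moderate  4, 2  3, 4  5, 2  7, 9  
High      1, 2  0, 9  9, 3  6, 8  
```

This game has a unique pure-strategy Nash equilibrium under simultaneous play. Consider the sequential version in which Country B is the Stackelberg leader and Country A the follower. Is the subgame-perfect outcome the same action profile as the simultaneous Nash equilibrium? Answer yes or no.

Country A best-responds to each possible Country B move:
- T0: Country A compares 6, 4, 1 and picks Free; Country B would get 0.
- T1: Country A compares 8, 3, 0 and picks Free; Country B would get 4.
- T2: Country A compares 7, 5, 9 and picks High; Country B would get 3.
- T3: Country A compares 2, 7, 6 and picks Moderate; Country B would get 9.
Maximizing over 0, 4, 3, 9, Country B chooses T3. Subgame-perfect outcome: (Moderate, T3) with payoffs (7, 9).
Under simultaneous play:
Country A's best replies: T0→Free; T1→Free; T2→High; T3→Moderate.
Country B's best replies: Free→T3; Moderate→T3; High→T1.
Only (Moderate, T3) has each player best-responding; Nash payoffs (7, 9).
Sequential outcome (Moderate, T3) coincides with the Nash profile (Moderate, T3).

yes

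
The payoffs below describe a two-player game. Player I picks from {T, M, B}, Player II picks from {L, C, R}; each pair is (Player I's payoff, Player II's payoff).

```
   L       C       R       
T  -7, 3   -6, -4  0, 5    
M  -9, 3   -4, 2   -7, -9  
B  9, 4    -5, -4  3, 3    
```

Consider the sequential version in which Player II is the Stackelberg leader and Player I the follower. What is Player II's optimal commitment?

L

Solve by backward induction (Player II leads).
- L: BR = B, leader payoff 4.
- C: BR = M, leader payoff 2.
- R: BR = B, leader payoff 3.
Player II's induced payoffs are 4, 2, 3, so Player II commits to L. Subgame-perfect outcome: (B, L) with payoffs (9, 4).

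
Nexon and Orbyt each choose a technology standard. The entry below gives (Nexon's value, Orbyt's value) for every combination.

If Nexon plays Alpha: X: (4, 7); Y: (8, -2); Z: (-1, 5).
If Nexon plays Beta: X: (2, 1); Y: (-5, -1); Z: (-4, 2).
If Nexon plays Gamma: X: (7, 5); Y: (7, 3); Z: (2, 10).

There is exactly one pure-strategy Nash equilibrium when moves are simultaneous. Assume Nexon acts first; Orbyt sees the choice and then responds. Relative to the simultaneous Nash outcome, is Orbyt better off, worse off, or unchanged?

worse off

Backward induction with Nexon moving first.
- Alpha → Orbyt plays X (best of 7, -2, 5); Nexon gets 4.
- Beta → Orbyt plays Z (best of 1, -1, 2); Nexon gets -4.
- Gamma → Orbyt plays Z (best of 5, 3, 10); Nexon gets 2.
Among 4, -4, 2, the best is 4 at Alpha. Subgame-perfect outcome: (Alpha, X) with payoffs (4, 7).
For the simultaneous game, intersect best replies.
Nexon's best replies: X→Gamma; Y→Alpha; Z→Gamma.
Orbyt's best replies: Alpha→X; Beta→Z; Gamma→Z.
Only (Gamma, Z) has each player best-responding; Nash payoffs (2, 10).
Orbyt earns 7 sequentially versus 10 at the Nash outcome: worse off.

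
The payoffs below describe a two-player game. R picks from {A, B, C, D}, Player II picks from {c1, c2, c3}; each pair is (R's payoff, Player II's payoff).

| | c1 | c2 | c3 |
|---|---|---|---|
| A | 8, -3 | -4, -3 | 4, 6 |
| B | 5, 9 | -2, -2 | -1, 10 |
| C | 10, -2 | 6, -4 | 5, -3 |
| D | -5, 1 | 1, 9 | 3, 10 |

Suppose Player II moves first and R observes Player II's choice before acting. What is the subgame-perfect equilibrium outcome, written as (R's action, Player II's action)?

Solve by backward induction (Player II leads).
- c1 → R plays C (best of 8, 5, 10, -5); Player II gets -2.
- c2 → R plays C (best of -4, -2, 6, 1); Player II gets -4.
- c3 → R plays C (best of 4, -1, 5, 3); Player II gets -3.
Player II's induced payoffs are -2, -4, -3, so Player II commits to c1. Subgame-perfect outcome: (C, c1) with payoffs (10, -2).

(C, c1)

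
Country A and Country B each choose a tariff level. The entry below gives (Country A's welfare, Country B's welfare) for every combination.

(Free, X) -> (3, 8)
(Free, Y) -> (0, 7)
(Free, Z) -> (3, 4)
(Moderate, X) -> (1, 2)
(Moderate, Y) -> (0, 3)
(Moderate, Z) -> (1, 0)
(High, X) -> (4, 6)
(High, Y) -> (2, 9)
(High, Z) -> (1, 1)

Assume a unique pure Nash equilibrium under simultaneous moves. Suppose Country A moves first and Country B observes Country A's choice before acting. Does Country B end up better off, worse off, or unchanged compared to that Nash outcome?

worse off

Solve by backward induction (Country A leads).
- Free: BR = X, leader payoff 3.
- Moderate: BR = Y, leader payoff 0.
- High: BR = Y, leader payoff 2.
Country A's induced payoffs are 3, 0, 2, so Country A commits to Free. Subgame-perfect outcome: (Free, X) with payoffs (3, 8).
For the simultaneous game, intersect best replies.
Country A's best replies: X→High; Y→High; Z→Free.
Country B's best replies: Free→X; Moderate→Y; High→Y.
Only (High, Y) has each player best-responding; Nash payoffs (2, 9).
Country B earns 8 sequentially versus 9 at the Nash outcome: worse off.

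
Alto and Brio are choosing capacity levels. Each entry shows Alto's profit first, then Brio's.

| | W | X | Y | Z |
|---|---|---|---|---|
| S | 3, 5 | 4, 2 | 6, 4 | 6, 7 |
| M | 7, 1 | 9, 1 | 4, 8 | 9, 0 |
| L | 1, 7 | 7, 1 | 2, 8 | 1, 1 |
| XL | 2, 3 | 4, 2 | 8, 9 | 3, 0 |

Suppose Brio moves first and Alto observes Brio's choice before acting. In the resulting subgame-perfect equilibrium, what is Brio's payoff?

Alto best-responds to each possible Brio move:
- W: Alto compares 3, 7, 1, 2 and picks M; Brio would get 1.
- X: Alto compares 4, 9, 7, 4 and picks M; Brio would get 1.
- Y: Alto compares 6, 4, 2, 8 and picks XL; Brio would get 9.
- Z: Alto compares 6, 9, 1, 3 and picks M; Brio would get 0.
Among 1, 1, 9, 0, the best is 9 at Y. Subgame-perfect outcome: (XL, Y) with payoffs (8, 9).

9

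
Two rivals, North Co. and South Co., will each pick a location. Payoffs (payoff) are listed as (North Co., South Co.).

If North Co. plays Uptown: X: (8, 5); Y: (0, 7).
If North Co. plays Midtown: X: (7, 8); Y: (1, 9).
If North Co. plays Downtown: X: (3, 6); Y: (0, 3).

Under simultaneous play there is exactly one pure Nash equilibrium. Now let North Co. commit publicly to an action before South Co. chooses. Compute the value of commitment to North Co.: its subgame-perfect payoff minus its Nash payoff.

Work backward from South Co.'s decision.
- Uptown: BR = Y, leader payoff 0.
- Midtown: BR = Y, leader payoff 1.
- Downtown: BR = X, leader payoff 3.
Maximizing over 0, 1, 3, North Co. chooses Downtown. Subgame-perfect outcome: (Downtown, X) with payoffs (3, 6).
Under simultaneous play:
North Co.'s best replies: X→Uptown; Y→Midtown.
South Co.'s best replies: Uptown→Y; Midtown→Y; Downtown→X.
The unique mutual best reply is (Midtown, Y), giving (1, 9).
North Co.'s commitment gain: 3 − 1 = 2.

2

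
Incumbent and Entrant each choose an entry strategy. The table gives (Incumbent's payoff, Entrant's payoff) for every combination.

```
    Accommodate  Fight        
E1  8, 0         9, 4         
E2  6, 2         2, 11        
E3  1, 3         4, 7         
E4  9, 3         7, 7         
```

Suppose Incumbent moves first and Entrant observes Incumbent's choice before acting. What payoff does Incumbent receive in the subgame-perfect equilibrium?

9

Work backward from Entrant's decision.
- E1: BR = Fight, leader payoff 9.
- E2: BR = Fight, leader payoff 2.
- E3: BR = Fight, leader payoff 4.
- E4: BR = Fight, leader payoff 7.
Among 9, 2, 4, 7, the best is 9 at E1. Subgame-perfect outcome: (E1, Fight) with payoffs (9, 4).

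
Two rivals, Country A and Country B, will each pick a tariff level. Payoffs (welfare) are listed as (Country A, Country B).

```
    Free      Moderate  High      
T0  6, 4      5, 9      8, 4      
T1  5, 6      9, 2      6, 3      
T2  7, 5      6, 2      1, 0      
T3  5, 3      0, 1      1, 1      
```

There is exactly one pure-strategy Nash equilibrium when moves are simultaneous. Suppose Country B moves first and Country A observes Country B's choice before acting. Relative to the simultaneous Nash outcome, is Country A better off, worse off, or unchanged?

Solve by backward induction (Country B leads).
- Free: Country A compares 6, 5, 7, 5 and picks T2; Country B would get 5.
- Moderate: Country A compares 5, 9, 6, 0 and picks T1; Country B would get 2.
- High: Country A compares 8, 6, 1, 1 and picks T0; Country B would get 4.
Among 5, 2, 4, the best is 5 at Free. Subgame-perfect outcome: (T2, Free) with payoffs (7, 5).
Now find the simultaneous Nash equilibrium.
Country A's best replies: Free→T2; Moderate→T1; High→T0.
Country B's best replies: T0→Moderate; T1→Free; T2→Free; T3→Free.
Only (T2, Free) has each player best-responding; Nash payoffs (7, 5).
Country A earns 7 sequentially versus 7 at the Nash outcome: unchanged.

unchanged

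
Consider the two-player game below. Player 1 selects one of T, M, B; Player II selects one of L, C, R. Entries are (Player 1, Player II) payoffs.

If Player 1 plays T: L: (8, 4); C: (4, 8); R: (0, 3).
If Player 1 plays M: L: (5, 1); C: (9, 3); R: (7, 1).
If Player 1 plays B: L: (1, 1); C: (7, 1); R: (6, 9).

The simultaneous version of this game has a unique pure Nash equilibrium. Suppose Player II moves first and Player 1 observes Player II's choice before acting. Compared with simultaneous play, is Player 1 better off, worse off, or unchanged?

worse off

Backward induction with Player II moving first.
- L: BR = T, leader payoff 4.
- C: BR = M, leader payoff 3.
- R: BR = M, leader payoff 1.
Maximizing over 4, 3, 1, Player II chooses L. Subgame-perfect outcome: (T, L) with payoffs (8, 4).
Under simultaneous play:
Player 1's best replies: L→T; C→M; R→M.
Player II's best replies: T→C; M→C; B→R.
The unique mutual best reply is (M, C), giving (9, 3).
Player 1 earns 8 sequentially versus 9 at the Nash outcome: worse off.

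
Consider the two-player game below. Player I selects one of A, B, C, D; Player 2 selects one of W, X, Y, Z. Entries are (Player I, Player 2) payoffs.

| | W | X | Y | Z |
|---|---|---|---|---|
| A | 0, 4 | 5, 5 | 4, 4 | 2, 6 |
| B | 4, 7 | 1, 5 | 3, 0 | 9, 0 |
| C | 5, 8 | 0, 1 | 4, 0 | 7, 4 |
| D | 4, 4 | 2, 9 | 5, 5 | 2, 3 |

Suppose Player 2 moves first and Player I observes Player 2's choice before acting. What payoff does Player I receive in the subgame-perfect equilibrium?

5

Player I best-responds to each possible Player 2 move:
- W: Player I compares 0, 4, 5, 4 and picks C; Player 2 would get 8.
- X: Player I compares 5, 1, 0, 2 and picks A; Player 2 would get 5.
- Y: Player I compares 4, 3, 4, 5 and picks D; Player 2 would get 5.
- Z: Player I compares 2, 9, 7, 2 and picks B; Player 2 would get 0.
Player 2's induced payoffs are 8, 5, 5, 0, so Player 2 commits to W. Subgame-perfect outcome: (C, W) with payoffs (5, 8).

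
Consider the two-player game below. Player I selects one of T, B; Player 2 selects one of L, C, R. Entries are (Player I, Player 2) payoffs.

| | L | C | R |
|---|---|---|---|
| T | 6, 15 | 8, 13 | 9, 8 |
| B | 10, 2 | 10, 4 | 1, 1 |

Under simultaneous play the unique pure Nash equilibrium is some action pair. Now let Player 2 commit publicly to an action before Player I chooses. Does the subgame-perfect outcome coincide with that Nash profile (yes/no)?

no

Player I best-responds to each possible Player 2 move:
- L: BR = B, leader payoff 2.
- C: BR = B, leader payoff 4.
- R: BR = T, leader payoff 8.
Among 2, 4, 8, the best is 8 at R. Subgame-perfect outcome: (T, R) with payoffs (9, 8).
For the simultaneous game, intersect best replies.
Player I's best replies: L→B; C→B; R→T.
Player 2's best replies: T→L; B→C.
The unique mutual best reply is (B, C), giving (10, 4).
Sequential outcome (T, R) differs from the Nash profile (B, C).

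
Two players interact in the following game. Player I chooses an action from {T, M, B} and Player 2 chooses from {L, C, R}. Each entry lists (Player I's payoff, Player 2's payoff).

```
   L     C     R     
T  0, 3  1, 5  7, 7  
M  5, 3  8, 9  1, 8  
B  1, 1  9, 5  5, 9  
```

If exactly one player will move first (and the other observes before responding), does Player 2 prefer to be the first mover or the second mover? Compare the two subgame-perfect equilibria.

If Player I leads: Player 2's best replies are T→R, M→C, B→R; Player I's induced payoffs 7, 8, 5; outcome (M, C), payoffs (8, 9).
If Player 2 leads: Player I's best replies are L→M, C→B, R→T; Player 2's induced payoffs 3, 5, 7; outcome (T, R), payoffs (7, 7).
Player 2 gets 7 moving first and 9 moving second, so Player 2 prefers to move second.

second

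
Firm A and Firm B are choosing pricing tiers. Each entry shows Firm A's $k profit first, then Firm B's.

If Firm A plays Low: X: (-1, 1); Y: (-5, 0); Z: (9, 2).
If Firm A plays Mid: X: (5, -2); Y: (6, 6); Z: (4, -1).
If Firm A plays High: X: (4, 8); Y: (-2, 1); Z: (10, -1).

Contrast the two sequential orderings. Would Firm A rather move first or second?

first

If Firm A leads: Firm B's best replies are Low→Z, Mid→Y, High→X; Firm A's induced payoffs 9, 6, 4; outcome (Low, Z), payoffs (9, 2).
If Firm B leads: Firm A's best replies are X→Mid, Y→Mid, Z→High; Firm B's induced payoffs -2, 6, -1; outcome (Mid, Y), payoffs (6, 6).
Firm A gets 9 moving first and 6 moving second, so Firm A prefers to move first.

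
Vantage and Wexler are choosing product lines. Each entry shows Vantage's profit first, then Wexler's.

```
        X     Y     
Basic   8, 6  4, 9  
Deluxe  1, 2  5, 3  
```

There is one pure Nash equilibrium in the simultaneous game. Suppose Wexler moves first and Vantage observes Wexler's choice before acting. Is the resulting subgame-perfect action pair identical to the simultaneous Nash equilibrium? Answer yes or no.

no

Backward induction with Wexler moving first.
- X: Vantage compares 8, 1 and picks Basic; Wexler would get 6.
- Y: Vantage compares 4, 5 and picks Deluxe; Wexler would get 3.
Wexler's induced payoffs are 6, 3, so Wexler commits to X. Subgame-perfect outcome: (Basic, X) with payoffs (8, 6).
For the simultaneous game, intersect best replies.
Vantage's best replies: X→Basic; Y→Deluxe.
Wexler's best replies: Basic→Y; Deluxe→Y.
The unique mutual best reply is (Deluxe, Y), giving (5, 3).
Sequential outcome (Basic, X) differs from the Nash profile (Deluxe, Y).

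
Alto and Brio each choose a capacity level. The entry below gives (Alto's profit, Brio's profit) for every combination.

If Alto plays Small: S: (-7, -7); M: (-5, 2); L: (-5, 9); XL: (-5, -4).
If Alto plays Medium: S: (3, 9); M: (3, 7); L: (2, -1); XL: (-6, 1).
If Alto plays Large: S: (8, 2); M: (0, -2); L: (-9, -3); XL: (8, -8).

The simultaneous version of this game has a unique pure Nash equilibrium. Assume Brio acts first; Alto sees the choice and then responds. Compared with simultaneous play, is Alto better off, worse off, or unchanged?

worse off

Backward induction with Brio moving first.
- S: BR = Large, leader payoff 2.
- M: BR = Medium, leader payoff 7.
- L: BR = Medium, leader payoff -1.
- XL: BR = Large, leader payoff -8.
Maximizing over 2, 7, -1, -8, Brio chooses M. Subgame-perfect outcome: (Medium, M) with payoffs (3, 7).
For the simultaneous game, intersect best replies.
Alto's best replies: S→Large; M→Medium; L→Medium; XL→Large.
Brio's best replies: Small→L; Medium→S; Large→S.
The unique mutual best reply is (Large, S), giving (8, 2).
Alto earns 3 sequentially versus 8 at the Nash outcome: worse off.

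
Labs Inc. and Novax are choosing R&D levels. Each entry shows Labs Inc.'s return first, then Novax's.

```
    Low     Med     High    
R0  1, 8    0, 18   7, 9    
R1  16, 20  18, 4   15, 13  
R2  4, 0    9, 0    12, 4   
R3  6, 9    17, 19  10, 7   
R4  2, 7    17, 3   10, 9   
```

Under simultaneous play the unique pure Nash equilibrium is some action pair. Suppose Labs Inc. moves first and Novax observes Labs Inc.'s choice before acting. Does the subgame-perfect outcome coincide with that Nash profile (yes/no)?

no

Novax best-responds to each possible Labs Inc. move:
- R0: Novax compares 8, 18, 9 and picks Med; Labs Inc. would get 0.
- R1: Novax compares 20, 4, 13 and picks Low; Labs Inc. would get 16.
- R2: Novax compares 0, 0, 4 and picks High; Labs Inc. would get 12.
- R3: Novax compares 9, 19, 7 and picks Med; Labs Inc. would get 17.
- R4: Novax compares 7, 3, 9 and picks High; Labs Inc. would get 10.
Labs Inc.'s induced payoffs are 0, 16, 12, 17, 10, so Labs Inc. commits to R3. Subgame-perfect outcome: (R3, Med) with payoffs (17, 19).
For the simultaneous game, intersect best replies.
Labs Inc.'s best replies: Low→R1; Med→R1; High→R1.
Novax's best replies: R0→Med; R1→Low; R2→High; R3→Med; R4→High.
Only (R1, Low) has each player best-responding; Nash payoffs (16, 20).
Sequential outcome (R3, Med) differs from the Nash profile (R1, Low).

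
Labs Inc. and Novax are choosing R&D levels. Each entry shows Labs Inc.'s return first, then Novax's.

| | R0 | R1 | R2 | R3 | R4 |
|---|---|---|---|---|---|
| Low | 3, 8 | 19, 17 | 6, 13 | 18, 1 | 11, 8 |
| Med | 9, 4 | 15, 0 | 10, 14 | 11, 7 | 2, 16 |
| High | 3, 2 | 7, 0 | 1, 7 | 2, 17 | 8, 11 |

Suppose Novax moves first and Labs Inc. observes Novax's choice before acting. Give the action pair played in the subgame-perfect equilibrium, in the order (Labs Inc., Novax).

Backward induction with Novax moving first.
- R0 → Labs Inc. plays Med (best of 3, 9, 3); Novax gets 4.
- R1 → Labs Inc. plays Low (best of 19, 15, 7); Novax gets 17.
- R2 → Labs Inc. plays Med (best of 6, 10, 1); Novax gets 14.
- R3 → Labs Inc. plays Low (best of 18, 11, 2); Novax gets 1.
- R4 → Labs Inc. plays Low (best of 11, 2, 8); Novax gets 8.
Among 4, 17, 14, 1, 8, the best is 17 at R1. Subgame-perfect outcome: (Low, R1) with payoffs (19, 17).

(Low, R1)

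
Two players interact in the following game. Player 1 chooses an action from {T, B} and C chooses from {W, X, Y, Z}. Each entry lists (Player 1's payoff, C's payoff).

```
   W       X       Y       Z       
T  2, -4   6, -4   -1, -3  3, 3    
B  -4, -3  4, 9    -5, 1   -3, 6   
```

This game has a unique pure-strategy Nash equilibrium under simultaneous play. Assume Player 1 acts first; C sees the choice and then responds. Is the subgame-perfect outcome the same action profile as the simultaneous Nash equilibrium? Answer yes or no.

C best-responds to each possible Player 1 move:
- T: C compares -4, -4, -3, 3 and picks Z; Player 1 would get 3.
- B: C compares -3, 9, 1, 6 and picks X; Player 1 would get 4.
Player 1's induced payoffs are 3, 4, so Player 1 commits to B. Subgame-perfect outcome: (B, X) with payoffs (4, 9).
Under simultaneous play:
Player 1's best replies: W→T; X→T; Y→T; Z→T.
C's best replies: T→Z; B→X.
Only (T, Z) has each player best-responding; Nash payoffs (3, 3).
Sequential outcome (B, X) differs from the Nash profile (T, Z).

no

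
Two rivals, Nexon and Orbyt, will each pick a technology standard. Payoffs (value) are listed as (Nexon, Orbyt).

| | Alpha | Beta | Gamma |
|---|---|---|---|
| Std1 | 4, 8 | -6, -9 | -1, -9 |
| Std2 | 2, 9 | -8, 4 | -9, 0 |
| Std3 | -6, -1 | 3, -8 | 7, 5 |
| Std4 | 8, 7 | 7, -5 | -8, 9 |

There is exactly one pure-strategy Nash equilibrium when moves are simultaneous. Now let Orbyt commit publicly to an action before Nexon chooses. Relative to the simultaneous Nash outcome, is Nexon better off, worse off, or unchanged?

better off

Solve by backward induction (Orbyt leads).
- Alpha: BR = Std4, leader payoff 7.
- Beta: BR = Std4, leader payoff -5.
- Gamma: BR = Std3, leader payoff 5.
Maximizing over 7, -5, 5, Orbyt chooses Alpha. Subgame-perfect outcome: (Std4, Alpha) with payoffs (8, 7).
Under simultaneous play:
Nexon's best replies: Alpha→Std4; Beta→Std4; Gamma→Std3.
Orbyt's best replies: Std1→Alpha; Std2→Alpha; Std3→Gamma; Std4→Gamma.
The unique mutual best reply is (Std3, Gamma), giving (7, 5).
Nexon earns 8 sequentially versus 7 at the Nash outcome: better off.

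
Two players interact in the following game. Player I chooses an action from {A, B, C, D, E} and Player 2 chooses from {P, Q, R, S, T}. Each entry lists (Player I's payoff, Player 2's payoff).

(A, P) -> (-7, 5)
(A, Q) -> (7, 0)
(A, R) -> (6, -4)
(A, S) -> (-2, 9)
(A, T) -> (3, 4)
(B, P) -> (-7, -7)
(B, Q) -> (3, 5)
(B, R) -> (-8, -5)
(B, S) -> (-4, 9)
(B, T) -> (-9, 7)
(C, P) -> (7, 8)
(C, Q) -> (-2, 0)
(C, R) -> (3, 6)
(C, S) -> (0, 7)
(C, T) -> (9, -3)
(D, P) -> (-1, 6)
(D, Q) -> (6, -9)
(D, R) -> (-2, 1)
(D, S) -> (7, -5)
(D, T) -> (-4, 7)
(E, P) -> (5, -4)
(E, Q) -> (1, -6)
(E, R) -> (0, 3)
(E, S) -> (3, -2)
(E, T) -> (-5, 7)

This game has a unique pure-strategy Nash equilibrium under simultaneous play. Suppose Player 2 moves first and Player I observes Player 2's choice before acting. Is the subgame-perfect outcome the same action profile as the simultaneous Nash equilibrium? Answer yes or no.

Solve by backward induction (Player 2 leads).
- P: Player I compares -7, -7, 7, -1, 5 and picks C; Player 2 would get 8.
- Q: Player I compares 7, 3, -2, 6, 1 and picks A; Player 2 would get 0.
- R: Player I compares 6, -8, 3, -2, 0 and picks A; Player 2 would get -4.
- S: Player I compares -2, -4, 0, 7, 3 and picks D; Player 2 would get -5.
- T: Player I compares 3, -9, 9, -4, -5 and picks C; Player 2 would get -3.
Player 2's induced payoffs are 8, 0, -4, -5, -3, so Player 2 commits to P. Subgame-perfect outcome: (C, P) with payoffs (7, 8).
For the simultaneous game, intersect best replies.
Player I's best replies: P→C; Q→A; R→A; S→D; T→C.
Player 2's best replies: A→S; B→S; C→P; D→T; E→T.
The unique mutual best reply is (C, P), giving (7, 8).
Sequential outcome (C, P) coincides with the Nash profile (C, P).

yes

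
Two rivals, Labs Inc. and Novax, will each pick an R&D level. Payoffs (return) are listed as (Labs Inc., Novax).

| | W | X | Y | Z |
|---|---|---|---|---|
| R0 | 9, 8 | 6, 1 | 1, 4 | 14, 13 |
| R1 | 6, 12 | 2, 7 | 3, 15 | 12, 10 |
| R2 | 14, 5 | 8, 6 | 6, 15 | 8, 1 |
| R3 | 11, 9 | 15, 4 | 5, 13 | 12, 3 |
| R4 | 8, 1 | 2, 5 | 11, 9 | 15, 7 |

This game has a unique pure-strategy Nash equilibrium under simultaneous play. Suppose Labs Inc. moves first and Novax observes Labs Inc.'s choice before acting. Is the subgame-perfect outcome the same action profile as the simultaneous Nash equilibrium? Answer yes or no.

no

Novax best-responds to each possible Labs Inc. move:
- R0: BR = Z, leader payoff 14.
- R1: BR = Y, leader payoff 3.
- R2: BR = Y, leader payoff 6.
- R3: BR = Y, leader payoff 5.
- R4: BR = Y, leader payoff 11.
Labs Inc.'s induced payoffs are 14, 3, 6, 5, 11, so Labs Inc. commits to R0. Subgame-perfect outcome: (R0, Z) with payoffs (14, 13).
Under simultaneous play:
Labs Inc.'s best replies: W→R2; X→R3; Y→R4; Z→R4.
Novax's best replies: R0→Z; R1→Y; R2→Y; R3→Y; R4→Y.
The unique mutual best reply is (R4, Y), giving (11, 9).
Sequential outcome (R0, Z) differs from the Nash profile (R4, Y).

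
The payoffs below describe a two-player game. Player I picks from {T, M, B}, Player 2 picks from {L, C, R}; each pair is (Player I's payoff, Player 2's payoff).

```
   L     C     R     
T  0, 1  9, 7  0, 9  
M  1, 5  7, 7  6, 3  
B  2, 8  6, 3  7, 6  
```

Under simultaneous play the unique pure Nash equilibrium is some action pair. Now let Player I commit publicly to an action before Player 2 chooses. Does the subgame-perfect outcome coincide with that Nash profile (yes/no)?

no

Player 2 best-responds to each possible Player I move:
- T: Player 2 compares 1, 7, 9 and picks R; Player I would get 0.
- M: Player 2 compares 5, 7, 3 and picks C; Player I would get 7.
- B: Player 2 compares 8, 3, 6 and picks L; Player I would get 2.
Maximizing over 0, 7, 2, Player I chooses M. Subgame-perfect outcome: (M, C) with payoffs (7, 7).
For the simultaneous game, intersect best replies.
Player I's best replies: L→B; C→T; R→B.
Player 2's best replies: T→R; M→C; B→L.
The unique mutual best reply is (B, L), giving (2, 8).
Sequential outcome (M, C) differs from the Nash profile (B, L).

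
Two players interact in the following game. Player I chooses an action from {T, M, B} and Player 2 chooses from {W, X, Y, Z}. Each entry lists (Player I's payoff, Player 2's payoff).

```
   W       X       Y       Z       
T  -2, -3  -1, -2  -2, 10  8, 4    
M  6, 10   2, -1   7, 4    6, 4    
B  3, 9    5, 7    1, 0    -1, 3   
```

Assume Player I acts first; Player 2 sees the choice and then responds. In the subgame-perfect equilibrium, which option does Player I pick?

Player 2 best-responds to each possible Player I move:
- T: Player 2 compares -3, -2, 10, 4 and picks Y; Player I would get -2.
- M: Player 2 compares 10, -1, 4, 4 and picks W; Player I would get 6.
- B: Player 2 compares 9, 7, 0, 3 and picks W; Player I would get 3.
Among -2, 6, 3, the best is 6 at M. Subgame-perfect outcome: (M, W) with payoffs (6, 10).

M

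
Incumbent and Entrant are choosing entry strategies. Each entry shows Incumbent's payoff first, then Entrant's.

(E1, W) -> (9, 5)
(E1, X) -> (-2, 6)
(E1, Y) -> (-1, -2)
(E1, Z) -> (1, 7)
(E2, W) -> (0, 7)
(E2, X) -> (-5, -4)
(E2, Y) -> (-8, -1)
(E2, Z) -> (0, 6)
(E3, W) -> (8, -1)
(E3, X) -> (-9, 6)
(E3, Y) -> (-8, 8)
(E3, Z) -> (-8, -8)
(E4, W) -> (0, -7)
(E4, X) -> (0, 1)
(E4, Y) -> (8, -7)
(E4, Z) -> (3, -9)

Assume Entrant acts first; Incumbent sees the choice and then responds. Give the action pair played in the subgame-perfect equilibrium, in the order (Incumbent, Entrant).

Work backward from Incumbent's decision.
- W: BR = E1, leader payoff 5.
- X: BR = E4, leader payoff 1.
- Y: BR = E4, leader payoff -7.
- Z: BR = E4, leader payoff -9.
Among 5, 1, -7, -9, the best is 5 at W. Subgame-perfect outcome: (E1, W) with payoffs (9, 5).

(E1, W)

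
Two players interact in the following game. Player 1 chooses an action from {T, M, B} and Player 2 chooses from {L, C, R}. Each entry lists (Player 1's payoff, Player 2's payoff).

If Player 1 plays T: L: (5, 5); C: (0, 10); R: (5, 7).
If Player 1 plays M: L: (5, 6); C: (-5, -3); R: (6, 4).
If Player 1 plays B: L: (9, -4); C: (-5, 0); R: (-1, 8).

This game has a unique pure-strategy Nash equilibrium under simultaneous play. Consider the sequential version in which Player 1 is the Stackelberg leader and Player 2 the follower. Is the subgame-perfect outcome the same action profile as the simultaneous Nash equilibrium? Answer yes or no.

Player 2 best-responds to each possible Player 1 move:
- T → Player 2 plays C (best of 5, 10, 7); Player 1 gets 0.
- M → Player 2 plays L (best of 6, -3, 4); Player 1 gets 5.
- B → Player 2 plays R (best of -4, 0, 8); Player 1 gets -1.
Among 0, 5, -1, the best is 5 at M. Subgame-perfect outcome: (M, L) with payoffs (5, 6).
Under simultaneous play:
Player 1's best replies: L→B; C→T; R→M.
Player 2's best replies: T→C; M→L; B→R.
Only (T, C) has each player best-responding; Nash payoffs (0, 10).
Sequential outcome (M, L) differs from the Nash profile (T, C).

no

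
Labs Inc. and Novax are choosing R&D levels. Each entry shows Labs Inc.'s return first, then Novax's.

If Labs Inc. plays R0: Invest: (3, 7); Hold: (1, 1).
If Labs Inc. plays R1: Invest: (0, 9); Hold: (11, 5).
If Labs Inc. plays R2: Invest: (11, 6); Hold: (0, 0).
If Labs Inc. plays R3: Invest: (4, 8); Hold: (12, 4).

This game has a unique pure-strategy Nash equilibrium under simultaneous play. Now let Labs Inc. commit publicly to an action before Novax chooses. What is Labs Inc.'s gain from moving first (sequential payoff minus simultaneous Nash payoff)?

Novax best-responds to each possible Labs Inc. move:
- R0 → Novax plays Invest (best of 7, 1); Labs Inc. gets 3.
- R1 → Novax plays Invest (best of 9, 5); Labs Inc. gets 0.
- R2 → Novax plays Invest (best of 6, 0); Labs Inc. gets 11.
- R3 → Novax plays Invest (best of 8, 4); Labs Inc. gets 4.
Labs Inc.'s induced payoffs are 3, 0, 11, 4, so Labs Inc. commits to R2. Subgame-perfect outcome: (R2, Invest) with payoffs (11, 6).
Now find the simultaneous Nash equilibrium.
Labs Inc.'s best replies: Invest→R2; Hold→R3.
Novax's best replies: R0→Invest; R1→Invest; R2→Invest; R3→Invest.
The unique mutual best reply is (R2, Invest), giving (11, 6).
Labs Inc.'s commitment gain: 11 − 11 = 0.

0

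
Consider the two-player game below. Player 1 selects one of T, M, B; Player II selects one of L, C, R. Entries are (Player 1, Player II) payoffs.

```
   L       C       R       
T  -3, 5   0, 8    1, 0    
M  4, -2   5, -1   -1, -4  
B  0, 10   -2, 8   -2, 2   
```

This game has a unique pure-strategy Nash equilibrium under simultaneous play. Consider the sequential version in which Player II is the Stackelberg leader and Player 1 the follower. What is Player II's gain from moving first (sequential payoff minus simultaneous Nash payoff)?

1

Backward induction with Player II moving first.
- L → Player 1 plays M (best of -3, 4, 0); Player II gets -2.
- C → Player 1 plays M (best of 0, 5, -2); Player II gets -1.
- R → Player 1 plays T (best of 1, -1, -2); Player II gets 0.
Player II's induced payoffs are -2, -1, 0, so Player II commits to R. Subgame-perfect outcome: (T, R) with payoffs (1, 0).
Under simultaneous play:
Player 1's best replies: L→M; C→M; R→T.
Player II's best replies: T→C; M→C; B→L.
The unique mutual best reply is (M, C), giving (5, -1).
Player II's commitment gain: 0 − -1 = 1.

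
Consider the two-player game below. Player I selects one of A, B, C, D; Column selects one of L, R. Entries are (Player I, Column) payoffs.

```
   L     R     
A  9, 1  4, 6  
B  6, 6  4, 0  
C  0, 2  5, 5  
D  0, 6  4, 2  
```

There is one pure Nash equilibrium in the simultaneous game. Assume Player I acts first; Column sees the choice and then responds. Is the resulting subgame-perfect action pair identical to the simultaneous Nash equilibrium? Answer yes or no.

no

Solve by backward induction (Player I leads).
- A: Column compares 1, 6 and picks R; Player I would get 4.
- B: Column compares 6, 0 and picks L; Player I would get 6.
- C: Column compares 2, 5 and picks R; Player I would get 5.
- D: Column compares 6, 2 and picks L; Player I would get 0.
Player I's induced payoffs are 4, 6, 5, 0, so Player I commits to B. Subgame-perfect outcome: (B, L) with payoffs (6, 6).
For the simultaneous game, intersect best replies.
Player I's best replies: L→A; R→C.
Column's best replies: A→R; B→L; C→R; D→L.
Only (C, R) has each player best-responding; Nash payoffs (5, 5).
Sequential outcome (B, L) differs from the Nash profile (C, R).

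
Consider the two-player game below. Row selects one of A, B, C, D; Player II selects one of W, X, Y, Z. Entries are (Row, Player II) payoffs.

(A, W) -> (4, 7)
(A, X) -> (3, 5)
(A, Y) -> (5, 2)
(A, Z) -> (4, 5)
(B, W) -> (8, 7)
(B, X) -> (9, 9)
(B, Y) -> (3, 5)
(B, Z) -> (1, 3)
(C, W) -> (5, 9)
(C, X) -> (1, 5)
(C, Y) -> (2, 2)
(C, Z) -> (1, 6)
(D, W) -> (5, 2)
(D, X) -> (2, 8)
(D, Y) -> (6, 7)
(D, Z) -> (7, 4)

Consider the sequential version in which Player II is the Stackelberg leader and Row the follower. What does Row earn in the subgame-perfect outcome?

Backward induction with Player II moving first.
- W → Row plays B (best of 4, 8, 5, 5); Player II gets 7.
- X → Row plays B (best of 3, 9, 1, 2); Player II gets 9.
- Y → Row plays D (best of 5, 3, 2, 6); Player II gets 7.
- Z → Row plays D (best of 4, 1, 1, 7); Player II gets 4.
Player II's induced payoffs are 7, 9, 7, 4, so Player II commits to X. Subgame-perfect outcome: (B, X) with payoffs (9, 9).

9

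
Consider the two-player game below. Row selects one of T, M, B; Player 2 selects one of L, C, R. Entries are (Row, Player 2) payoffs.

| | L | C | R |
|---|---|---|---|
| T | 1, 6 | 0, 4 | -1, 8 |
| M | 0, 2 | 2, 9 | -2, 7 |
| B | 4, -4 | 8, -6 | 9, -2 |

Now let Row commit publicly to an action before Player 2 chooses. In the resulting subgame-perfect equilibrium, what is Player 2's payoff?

-2

Solve by backward induction (Row leads).
- T: Player 2 compares 6, 4, 8 and picks R; Row would get -1.
- M: Player 2 compares 2, 9, 7 and picks C; Row would get 2.
- B: Player 2 compares -4, -6, -2 and picks R; Row would get 9.
Row's induced payoffs are -1, 2, 9, so Row commits to B. Subgame-perfect outcome: (B, R) with payoffs (9, -2).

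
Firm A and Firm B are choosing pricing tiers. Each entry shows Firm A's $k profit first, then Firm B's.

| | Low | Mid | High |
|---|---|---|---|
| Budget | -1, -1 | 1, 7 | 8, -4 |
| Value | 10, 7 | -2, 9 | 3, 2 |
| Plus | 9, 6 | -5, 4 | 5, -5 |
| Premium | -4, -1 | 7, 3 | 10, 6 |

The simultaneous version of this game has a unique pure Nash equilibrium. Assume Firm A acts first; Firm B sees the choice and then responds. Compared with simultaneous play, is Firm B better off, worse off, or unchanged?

Work backward from Firm B's decision.
- Budget → Firm B plays Mid (best of -1, 7, -4); Firm A gets 1.
- Value → Firm B plays Mid (best of 7, 9, 2); Firm A gets -2.
- Plus → Firm B plays Low (best of 6, 4, -5); Firm A gets 9.
- Premium → Firm B plays High (best of -1, 3, 6); Firm A gets 10.
Maximizing over 1, -2, 9, 10, Firm A chooses Premium. Subgame-perfect outcome: (Premium, High) with payoffs (10, 6).
For the simultaneous game, intersect best replies.
Firm A's best replies: Low→Value; Mid→Premium; High→Premium.
Firm B's best replies: Budget→Mid; Value→Mid; Plus→Low; Premium→High.
Only (Premium, High) has each player best-responding; Nash payoffs (10, 6).
Firm B earns 6 sequentially versus 6 at the Nash outcome: unchanged.

unchanged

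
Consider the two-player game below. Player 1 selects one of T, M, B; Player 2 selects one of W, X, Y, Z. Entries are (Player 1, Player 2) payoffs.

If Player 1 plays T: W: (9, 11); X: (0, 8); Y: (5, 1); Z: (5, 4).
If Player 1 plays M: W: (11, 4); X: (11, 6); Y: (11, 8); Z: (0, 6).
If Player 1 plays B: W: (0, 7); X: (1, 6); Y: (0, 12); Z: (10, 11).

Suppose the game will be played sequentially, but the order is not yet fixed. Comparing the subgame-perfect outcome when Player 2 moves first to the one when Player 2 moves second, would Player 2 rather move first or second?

first

If Player 1 leads: Player 2's best replies are T→W, M→Y, B→Y; Player 1's induced payoffs 9, 11, 0; outcome (M, Y), payoffs (11, 8).
If Player 2 leads: Player 1's best replies are W→M, X→M, Y→M, Z→B; Player 2's induced payoffs 4, 6, 8, 11; outcome (B, Z), payoffs (10, 11).
Player 2 gets 11 moving first and 8 moving second, so Player 2 prefers to move first.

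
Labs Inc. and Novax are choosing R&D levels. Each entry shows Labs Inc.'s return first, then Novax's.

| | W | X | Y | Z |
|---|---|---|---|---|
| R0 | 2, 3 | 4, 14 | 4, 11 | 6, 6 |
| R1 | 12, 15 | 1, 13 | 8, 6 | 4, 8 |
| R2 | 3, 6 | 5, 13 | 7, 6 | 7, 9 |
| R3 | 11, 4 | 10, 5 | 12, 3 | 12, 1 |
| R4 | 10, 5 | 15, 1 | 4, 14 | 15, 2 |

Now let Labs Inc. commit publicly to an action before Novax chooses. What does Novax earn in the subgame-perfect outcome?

15

Solve by backward induction (Labs Inc. leads).
- R0 → Novax plays X (best of 3, 14, 11, 6); Labs Inc. gets 4.
- R1 → Novax plays W (best of 15, 13, 6, 8); Labs Inc. gets 12.
- R2 → Novax plays X (best of 6, 13, 6, 9); Labs Inc. gets 5.
- R3 → Novax plays X (best of 4, 5, 3, 1); Labs Inc. gets 10.
- R4 → Novax plays Y (best of 5, 1, 14, 2); Labs Inc. gets 4.
Labs Inc.'s induced payoffs are 4, 12, 5, 10, 4, so Labs Inc. commits to R1. Subgame-perfect outcome: (R1, W) with payoffs (12, 15).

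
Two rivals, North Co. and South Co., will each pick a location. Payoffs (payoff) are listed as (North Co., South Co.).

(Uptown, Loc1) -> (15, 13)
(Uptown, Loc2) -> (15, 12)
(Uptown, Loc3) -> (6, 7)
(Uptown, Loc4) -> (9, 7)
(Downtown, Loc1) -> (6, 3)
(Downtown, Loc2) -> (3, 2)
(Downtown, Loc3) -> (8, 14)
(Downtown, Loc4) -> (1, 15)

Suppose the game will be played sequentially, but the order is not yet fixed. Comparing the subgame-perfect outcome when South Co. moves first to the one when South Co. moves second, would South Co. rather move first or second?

If North Co. leads: South Co.'s best replies are Uptown→Loc1, Downtown→Loc4; North Co.'s induced payoffs 15, 1; outcome (Uptown, Loc1), payoffs (15, 13).
If South Co. leads: North Co.'s best replies are Loc1→Uptown, Loc2→Uptown, Loc3→Downtown, Loc4→Uptown; South Co.'s induced payoffs 13, 12, 14, 7; outcome (Downtown, Loc3), payoffs (8, 14).
South Co. gets 14 moving first and 13 moving second, so South Co. prefers to move first.

first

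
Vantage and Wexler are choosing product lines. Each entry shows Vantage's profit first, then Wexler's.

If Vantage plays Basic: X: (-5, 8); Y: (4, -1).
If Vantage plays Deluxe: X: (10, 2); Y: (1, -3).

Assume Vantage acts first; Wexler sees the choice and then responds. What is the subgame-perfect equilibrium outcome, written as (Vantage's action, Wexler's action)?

(Deluxe, X)

Work backward from Wexler's decision.
- Basic: BR = X, leader payoff -5.
- Deluxe: BR = X, leader payoff 10.
Vantage's induced payoffs are -5, 10, so Vantage commits to Deluxe. Subgame-perfect outcome: (Deluxe, X) with payoffs (10, 2).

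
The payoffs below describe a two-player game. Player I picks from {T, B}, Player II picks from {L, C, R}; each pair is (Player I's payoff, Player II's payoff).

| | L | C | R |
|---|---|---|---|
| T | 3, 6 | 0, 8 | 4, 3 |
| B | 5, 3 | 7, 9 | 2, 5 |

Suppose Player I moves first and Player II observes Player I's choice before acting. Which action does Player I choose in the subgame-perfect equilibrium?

B

Backward induction with Player I moving first.
- T: BR = C, leader payoff 0.
- B: BR = C, leader payoff 7.
Player I's induced payoffs are 0, 7, so Player I commits to B. Subgame-perfect outcome: (B, C) with payoffs (7, 9).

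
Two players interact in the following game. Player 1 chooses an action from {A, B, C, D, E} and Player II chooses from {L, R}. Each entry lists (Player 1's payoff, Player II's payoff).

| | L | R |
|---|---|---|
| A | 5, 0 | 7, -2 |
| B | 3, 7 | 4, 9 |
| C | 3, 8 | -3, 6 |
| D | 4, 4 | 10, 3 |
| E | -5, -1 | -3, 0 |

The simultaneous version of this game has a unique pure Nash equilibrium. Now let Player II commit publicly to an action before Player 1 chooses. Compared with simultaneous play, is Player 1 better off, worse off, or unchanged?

Player 1 best-responds to each possible Player II move:
- L: BR = A, leader payoff 0.
- R: BR = D, leader payoff 3.
Among 0, 3, the best is 3 at R. Subgame-perfect outcome: (D, R) with payoffs (10, 3).
Now find the simultaneous Nash equilibrium.
Player 1's best replies: L→A; R→D.
Player II's best replies: A→L; B→R; C→L; D→L; E→R.
Only (A, L) has each player best-responding; Nash payoffs (5, 0).
Player 1 earns 10 sequentially versus 5 at the Nash outcome: better off.

better off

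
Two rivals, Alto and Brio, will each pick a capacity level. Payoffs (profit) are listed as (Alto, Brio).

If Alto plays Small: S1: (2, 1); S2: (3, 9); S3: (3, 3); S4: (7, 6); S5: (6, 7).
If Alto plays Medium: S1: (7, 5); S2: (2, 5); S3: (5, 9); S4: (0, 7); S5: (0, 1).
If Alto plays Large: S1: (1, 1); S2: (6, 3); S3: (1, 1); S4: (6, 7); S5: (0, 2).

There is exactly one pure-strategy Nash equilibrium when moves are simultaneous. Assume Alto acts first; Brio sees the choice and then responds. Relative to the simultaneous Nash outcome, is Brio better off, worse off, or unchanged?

worse off

Brio best-responds to each possible Alto move:
- Small → Brio plays S2 (best of 1, 9, 3, 6, 7); Alto gets 3.
- Medium → Brio plays S3 (best of 5, 5, 9, 7, 1); Alto gets 5.
- Large → Brio plays S4 (best of 1, 3, 1, 7, 2); Alto gets 6.
Alto's induced payoffs are 3, 5, 6, so Alto commits to Large. Subgame-perfect outcome: (Large, S4) with payoffs (6, 7).
Now find the simultaneous Nash equilibrium.
Alto's best replies: S1→Medium; S2→Large; S3→Medium; S4→Small; S5→Small.
Brio's best replies: Small→S2; Medium→S3; Large→S4.
The unique mutual best reply is (Medium, S3), giving (5, 9).
Brio earns 7 sequentially versus 9 at the Nash outcome: worse off.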